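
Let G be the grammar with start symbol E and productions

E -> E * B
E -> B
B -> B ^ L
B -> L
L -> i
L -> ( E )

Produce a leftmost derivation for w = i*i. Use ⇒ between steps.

E ⇒ E*B   [E -> E * B]
E*B ⇒ B*B   [E -> B]
B*B ⇒ L*B   [B -> L]
L*B ⇒ i*B   [L -> i]
i*B ⇒ i*L   [B -> L]
i*L ⇒ i*i   [L -> i]

E ⇒ E*B ⇒ B*B ⇒ L*B ⇒ i*B ⇒ i*L ⇒ i*i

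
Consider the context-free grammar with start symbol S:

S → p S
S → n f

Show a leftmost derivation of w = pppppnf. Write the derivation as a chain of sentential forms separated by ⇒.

S ⇒ pS ⇒ ppS ⇒ pppS ⇒ ppppS ⇒ pppppS ⇒ pppppnf

S ⇒ pS   [S → p S]
pS ⇒ ppS   [S → p S]
ppS ⇒ pppS   [S → p S]
pppS ⇒ ppppS   [S → p S]
ppppS ⇒ pppppS   [S → p S]
pppppS ⇒ pppppnf   [S → n f]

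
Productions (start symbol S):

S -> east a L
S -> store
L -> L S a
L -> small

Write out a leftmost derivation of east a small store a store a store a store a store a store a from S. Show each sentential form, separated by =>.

S => east a L   [S -> east a L]
east a L => east a L S a   [L -> L S a]
east a L S a => east a L S a S a   [L -> L S a]
east a L S a S a => east a L S a S a S a   [L -> L S a]
east a L S a S a S a => east a L S a S a S a S a   [L -> L S a]
east a L S a S a S a S a => east a L S a S a S a S a S a   [L -> L S a]
east a L S a S a S a S a S a => east a L S a S a S a S a S a S a   [L -> L S a]
east a L S a S a S a S a S a S a => east a small S a S a S a S a S a S a   [L -> small]
east a small S a S a S a S a S a S a => east a small store a S a S a S a S a S a   [S -> store]
east a small store a S a S a S a S a S a => east a small store a store a S a S a S a S a   [S -> store]
east a small store a store a S a S a S a S a => east a small store a store a store a S a S a S a   [S -> store]
east a small store a store a store a S a S a S a => east a small store a store a store a store a S a S a   [S -> store]
east a small store a store a store a store a S a S a => east a small store a store a store a store a store a S a   [S -> store]
east a small store a store a store a store a store a S a => east a small store a store a store a store a store a store a   [S -> store]

S => east a L => east a L S a => east a L S a S a => east a L S a S a S a => east a L S a S a S a S a => east a L S a S a S a S a S a => east a L S a S a S a S a S a S a => east a small S a S a S a S a S a S a => east a small store a S a S a S a S a S a => east a small store a store a S a S a S a S a => east a small store a store a store a S a S a S a => east a small store a store a store a store a S a S a => east a small store a store a store a store a store a S a => east a small store a store a store a store a store a store a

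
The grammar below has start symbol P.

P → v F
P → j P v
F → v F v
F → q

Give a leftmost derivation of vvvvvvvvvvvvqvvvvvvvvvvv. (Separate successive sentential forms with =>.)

P => vF   [P → v F]
vF => vvFv   [F → v F v]
vvFv => vvvFvv   [F → v F v]
vvvFvv => vvvvFvvv   [F → v F v]
vvvvFvvv => vvvvvFvvvv   [F → v F v]
vvvvvFvvvv => vvvvvvFvvvvv   [F → v F v]
vvvvvvFvvvvv => vvvvvvvFvvvvvv   [F → v F v]
vvvvvvvFvvvvvv => vvvvvvvvFvvvvvvv   [F → v F v]
vvvvvvvvFvvvvvvv => vvvvvvvvvFvvvvvvvv   [F → v F v]
vvvvvvvvvFvvvvvvvv => vvvvvvvvvvFvvvvvvvvv   [F → v F v]
vvvvvvvvvvFvvvvvvvvv => vvvvvvvvvvvFvvvvvvvvvv   [F → v F v]
vvvvvvvvvvvFvvvvvvvvvv => vvvvvvvvvvvvFvvvvvvvvvvv   [F → v F v]
vvvvvvvvvvvvFvvvvvvvvvvv => vvvvvvvvvvvvqvvvvvvvvvvv   [F → q]

P => vF => vvFv => vvvFvv => vvvvFvvv => vvvvvFvvvv => vvvvvvFvvvvv => vvvvvvvFvvvvvv => vvvvvvvvFvvvvvvv => vvvvvvvvvFvvvvvvvv => vvvvvvvvvvFvvvvvvvvv => vvvvvvvvvvvFvvvvvvvvvv => vvvvvvvvvvvvFvvvvvvvvvvv => vvvvvvvvvvvvqvvvvvvvvvvv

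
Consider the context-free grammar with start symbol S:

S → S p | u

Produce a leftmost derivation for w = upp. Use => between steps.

S => Sp   [S → S p]
Sp => Spp   [S → S p]
Spp => upp   [S → u]

S => Sp => Spp => upp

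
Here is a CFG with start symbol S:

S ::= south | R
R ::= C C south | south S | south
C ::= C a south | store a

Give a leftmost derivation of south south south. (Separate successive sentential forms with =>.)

S => R => south S => south R => south south S => south south R => south south south

S => R   [S ::= R]
R => south S   [R ::= south S]
south S => south R   [S ::= R]
south R => south south S   [R ::= south S]
south south S => south south R   [S ::= R]
south south R => south south south   [R ::= south]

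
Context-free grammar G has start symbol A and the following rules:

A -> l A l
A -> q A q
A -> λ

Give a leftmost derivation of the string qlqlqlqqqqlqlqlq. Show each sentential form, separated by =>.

A=>qAq=>qlAlq=>qlqAqlq=>qlqlAlqlq=>qlqlqAqlqlq=>qlqlqlAlqlqlq=>qlqlqlqAqlqlqlq=>qlqlqlqqAqqlqlqlq=>qlqlqlqqqqlqlqlq

A => qAq   [A -> q A q]
qAq => qlAlq   [A -> l A l]
qlAlq => qlqAqlq   [A -> q A q]
qlqAqlq => qlqlAlqlq   [A -> l A l]
qlqlAlqlq => qlqlqAqlqlq   [A -> q A q]
qlqlqAqlqlq => qlqlqlAlqlqlq   [A -> l A l]
qlqlqlAlqlqlq => qlqlqlqAqlqlqlq   [A -> q A q]
qlqlqlqAqlqlqlq => qlqlqlqqAqqlqlqlq   [A -> q A q]
qlqlqlqqAqqlqlqlq => qlqlqlqqqqlqlqlq   [A -> λ]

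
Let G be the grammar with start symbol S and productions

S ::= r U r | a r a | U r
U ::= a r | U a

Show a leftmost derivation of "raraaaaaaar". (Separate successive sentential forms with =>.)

S => rUr   [S ::= r U r]
rUr => rUar   [U ::= U a]
rUar => rUaar   [U ::= U a]
rUaar => rUaaar   [U ::= U a]
rUaaar => rUaaaar   [U ::= U a]
rUaaaar => rUaaaaar   [U ::= U a]
rUaaaaar => rUaaaaaar   [U ::= U a]
rUaaaaaar => rUaaaaaaar   [U ::= U a]
rUaaaaaaar => raraaaaaaar   [U ::= a r]

S=>rUr=>rUar=>rUaar=>rUaaar=>rUaaaar=>rUaaaaar=>rUaaaaaar=>rUaaaaaaar=>raraaaaaaar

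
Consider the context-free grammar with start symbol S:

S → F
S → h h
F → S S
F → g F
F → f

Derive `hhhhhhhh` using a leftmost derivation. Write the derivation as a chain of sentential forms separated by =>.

S=>F=>SS=>FS=>SSS=>FSS=>SSSS=>hhSSS=>hhhhSS=>hhhhhhS=>hhhhhhhh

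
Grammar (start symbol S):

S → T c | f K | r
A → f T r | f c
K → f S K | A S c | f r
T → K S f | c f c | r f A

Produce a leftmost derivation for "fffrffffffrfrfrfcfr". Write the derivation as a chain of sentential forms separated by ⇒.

S ⇒ fK ⇒ ffSK ⇒ ffTcK ⇒ ffKSfcK ⇒ fffrSfcK ⇒ fffrfKfcK ⇒ fffrffSKfcK ⇒ fffrfffKKfcK ⇒ fffrffffSKKfcK ⇒ fffrfffffKKKfcK ⇒ fffrffffffrKKfcK ⇒ fffrffffffrfrKfcK ⇒ fffrffffffrfrfrfcK ⇒ fffrffffffrfrfrfcfr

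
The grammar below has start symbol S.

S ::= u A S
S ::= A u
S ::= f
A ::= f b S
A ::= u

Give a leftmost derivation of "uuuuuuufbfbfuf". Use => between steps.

S => uAS => uuS => uuuAS => uuuuS => uuuuuAS => uuuuuuS => uuuuuuuAS => uuuuuuufbSS => uuuuuuufbAuS => uuuuuuufbfbSuS => uuuuuuufbfbfuS => uuuuuuufbfbfuf

S => uAS   [S ::= u A S]
uAS => uuS   [A ::= u]
uuS => uuuAS   [S ::= u A S]
uuuAS => uuuuS   [A ::= u]
uuuuS => uuuuuAS   [S ::= u A S]
uuuuuAS => uuuuuuS   [A ::= u]
uuuuuuS => uuuuuuuAS   [S ::= u A S]
uuuuuuuAS => uuuuuuufbSS   [A ::= f b S]
uuuuuuufbSS => uuuuuuufbAuS   [S ::= A u]
uuuuuuufbAuS => uuuuuuufbfbSuS   [A ::= f b S]
uuuuuuufbfbSuS => uuuuuuufbfbfuS   [S ::= f]
uuuuuuufbfbfuS => uuuuuuufbfbfuf   [S ::= f]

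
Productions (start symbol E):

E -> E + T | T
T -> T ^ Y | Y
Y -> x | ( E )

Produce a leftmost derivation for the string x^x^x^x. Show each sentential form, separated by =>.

E=>T=>T^Y=>T^Y^Y=>T^Y^Y^Y=>Y^Y^Y^Y=>x^Y^Y^Y=>x^x^Y^Y=>x^x^x^Y=>x^x^x^x

E => T   [E -> T]
T => T^Y   [T -> T ^ Y]
T^Y => T^Y^Y   [T -> T ^ Y]
T^Y^Y => T^Y^Y^Y   [T -> T ^ Y]
T^Y^Y^Y => Y^Y^Y^Y   [T -> Y]
Y^Y^Y^Y => x^Y^Y^Y   [Y -> x]
x^Y^Y^Y => x^x^Y^Y   [Y -> x]
x^x^Y^Y => x^x^x^Y   [Y -> x]
x^x^x^Y => x^x^x^x   [Y -> x]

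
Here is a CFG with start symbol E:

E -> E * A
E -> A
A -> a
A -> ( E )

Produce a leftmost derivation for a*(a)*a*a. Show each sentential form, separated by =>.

E => E*A   [E -> E * A]
E*A => E*A*A   [E -> E * A]
E*A*A => E*A*A*A   [E -> E * A]
E*A*A*A => A*A*A*A   [E -> A]
A*A*A*A => a*A*A*A   [A -> a]
a*A*A*A => a*(E)*A*A   [A -> ( E )]
a*(E)*A*A => a*(A)*A*A   [E -> A]
a*(A)*A*A => a*(a)*A*A   [A -> a]
a*(a)*A*A => a*(a)*a*A   [A -> a]
a*(a)*a*A => a*(a)*a*a   [A -> a]

E => E*A => E*A*A => E*A*A*A => A*A*A*A => a*A*A*A => a*(E)*A*A => a*(A)*A*A => a*(a)*A*A => a*(a)*a*A => a*(a)*a*a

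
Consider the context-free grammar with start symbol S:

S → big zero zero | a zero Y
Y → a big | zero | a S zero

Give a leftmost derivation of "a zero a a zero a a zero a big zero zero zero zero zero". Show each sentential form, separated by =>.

S => a zero Y => a zero a S zero => a zero a a zero Y zero => a zero a a zero a S zero zero => a zero a a zero a a zero Y zero zero => a zero a a zero a a zero a S zero zero zero => a zero a a zero a a zero a big zero zero zero zero zero

S => a zero Y   [S → a zero Y]
a zero Y => a zero a S zero   [Y → a S zero]
a zero a S zero => a zero a a zero Y zero   [S → a zero Y]
a zero a a zero Y zero => a zero a a zero a S zero zero   [Y → a S zero]
a zero a a zero a S zero zero => a zero a a zero a a zero Y zero zero   [S → a zero Y]
a zero a a zero a a zero Y zero zero => a zero a a zero a a zero a S zero zero zero   [Y → a S zero]
a zero a a zero a a zero a S zero zero zero => a zero a a zero a a zero a big zero zero zero zero zero   [S → big zero zero]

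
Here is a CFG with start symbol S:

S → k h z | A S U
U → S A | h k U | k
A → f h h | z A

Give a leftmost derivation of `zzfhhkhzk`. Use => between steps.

S => ASU   [S → A S U]
ASU => zASU   [A → z A]
zASU => zzASU   [A → z A]
zzASU => zzfhhSU   [A → f h h]
zzfhhSU => zzfhhkhzU   [S → k h z]
zzfhhkhzU => zzfhhkhzk   [U → k]

S => ASU => zASU => zzASU => zzfhhSU => zzfhhkhzU => zzfhhkhzk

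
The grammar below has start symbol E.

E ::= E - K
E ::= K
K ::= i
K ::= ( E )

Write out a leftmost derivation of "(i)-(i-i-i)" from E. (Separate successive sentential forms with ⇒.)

E ⇒ E-K   [E ::= E - K]
E-K ⇒ K-K   [E ::= K]
K-K ⇒ (E)-K   [K ::= ( E )]
(E)-K ⇒ (K)-K   [E ::= K]
(K)-K ⇒ (i)-K   [K ::= i]
(i)-K ⇒ (i)-(E)   [K ::= ( E )]
(i)-(E) ⇒ (i)-(E-K)   [E ::= E - K]
(i)-(E-K) ⇒ (i)-(E-K-K)   [E ::= E - K]
(i)-(E-K-K) ⇒ (i)-(K-K-K)   [E ::= K]
(i)-(K-K-K) ⇒ (i)-(i-K-K)   [K ::= i]
(i)-(i-K-K) ⇒ (i)-(i-i-K)   [K ::= i]
(i)-(i-i-K) ⇒ (i)-(i-i-i)   [K ::= i]

E ⇒ E-K ⇒ K-K ⇒ (E)-K ⇒ (K)-K ⇒ (i)-K ⇒ (i)-(E) ⇒ (i)-(E-K) ⇒ (i)-(E-K-K) ⇒ (i)-(K-K-K) ⇒ (i)-(i-K-K) ⇒ (i)-(i-i-K) ⇒ (i)-(i-i-i)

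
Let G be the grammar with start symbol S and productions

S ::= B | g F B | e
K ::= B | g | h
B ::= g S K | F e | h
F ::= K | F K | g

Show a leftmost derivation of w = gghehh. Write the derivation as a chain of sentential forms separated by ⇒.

S ⇒ gFB   [S ::= g F B]
gFB ⇒ gKB   [F ::= K]
gKB ⇒ gBB   [K ::= B]
gBB ⇒ ggSKB   [B ::= g S K]
ggSKB ⇒ ggBKB   [S ::= B]
ggBKB ⇒ ggFeKB   [B ::= F e]
ggFeKB ⇒ ggKeKB   [F ::= K]
ggKeKB ⇒ ggheKB   [K ::= h]
ggheKB ⇒ ggheBB   [K ::= B]
ggheBB ⇒ gghehB   [B ::= h]
gghehB ⇒ gghehh   [B ::= h]

S ⇒ gFB ⇒ gKB ⇒ gBB ⇒ ggSKB ⇒ ggBKB ⇒ ggFeKB ⇒ ggKeKB ⇒ ggheKB ⇒ ggheBB ⇒ gghehB ⇒ gghehh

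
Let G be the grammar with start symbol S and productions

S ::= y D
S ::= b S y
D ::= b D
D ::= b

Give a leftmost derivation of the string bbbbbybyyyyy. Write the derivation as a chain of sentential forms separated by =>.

S => bSy => bbSyy => bbbSyyy => bbbbSyyyy => bbbbbSyyyyy => bbbbbyDyyyyy => bbbbbybyyyyy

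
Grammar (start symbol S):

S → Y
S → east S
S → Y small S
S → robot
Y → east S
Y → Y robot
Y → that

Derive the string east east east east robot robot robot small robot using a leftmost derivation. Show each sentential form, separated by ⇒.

S ⇒ Y small S   [S → Y small S]
Y small S ⇒ Y robot small S   [Y → Y robot]
Y robot small S ⇒ east S robot small S   [Y → east S]
east S robot small S ⇒ east east S robot small S   [S → east S]
east east S robot small S ⇒ east east east S robot small S   [S → east S]
east east east S robot small S ⇒ east east east Y robot small S   [S → Y]
east east east Y robot small S ⇒ east east east Y robot robot small S   [Y → Y robot]
east east east Y robot robot small S ⇒ east east east east S robot robot small S   [Y → east S]
east east east east S robot robot small S ⇒ east east east east robot robot robot small S   [S → robot]
east east east east robot robot robot small S ⇒ east east east east robot robot robot small robot   [S → robot]

S ⇒ Y small S ⇒ Y robot small S ⇒ east S robot small S ⇒ east east S robot small S ⇒ east east east S robot small S ⇒ east east east Y robot small S ⇒ east east east Y robot robot small S ⇒ east east east east S robot robot small S ⇒ east east east east robot robot robot small S ⇒ east east east east robot robot robot small robot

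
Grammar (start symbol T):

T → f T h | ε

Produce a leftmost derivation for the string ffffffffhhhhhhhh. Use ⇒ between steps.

T ⇒ fTh   [T → f T h]
fTh ⇒ ffThh   [T → f T h]
ffThh ⇒ fffThhh   [T → f T h]
fffThhh ⇒ ffffThhhh   [T → f T h]
ffffThhhh ⇒ fffffThhhhh   [T → f T h]
fffffThhhhh ⇒ ffffffThhhhhh   [T → f T h]
ffffffThhhhhh ⇒ fffffffThhhhhhh   [T → f T h]
fffffffThhhhhhh ⇒ ffffffffThhhhhhhh   [T → f T h]
ffffffffThhhhhhhh ⇒ ffffffffhhhhhhhh   [T → ε]

T ⇒ fTh ⇒ ffThh ⇒ fffThhh ⇒ ffffThhhh ⇒ fffffThhhhh ⇒ ffffffThhhhhh ⇒ fffffffThhhhhhh ⇒ ffffffffThhhhhhhh ⇒ ffffffffhhhhhhhh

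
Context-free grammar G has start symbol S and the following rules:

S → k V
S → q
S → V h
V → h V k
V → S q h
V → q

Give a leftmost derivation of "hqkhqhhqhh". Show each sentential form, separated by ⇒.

S ⇒ Vh   [S → V h]
Vh ⇒ Sqhh   [V → S q h]
Sqhh ⇒ Vhqhh   [S → V h]
Vhqhh ⇒ Sqhhqhh   [V → S q h]
Sqhhqhh ⇒ Vhqhhqhh   [S → V h]
Vhqhhqhh ⇒ hVkhqhhqhh   [V → h V k]
hVkhqhhqhh ⇒ hqkhqhhqhh   [V → q]

S ⇒ Vh ⇒ Sqhh ⇒ Vhqhh ⇒ Sqhhqhh ⇒ Vhqhhqhh ⇒ hVkhqhhqhh ⇒ hqkhqhhqhh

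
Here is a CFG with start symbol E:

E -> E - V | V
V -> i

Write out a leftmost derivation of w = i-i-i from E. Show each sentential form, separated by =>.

E => E-V   [E -> E - V]
E-V => E-V-V   [E -> E - V]
E-V-V => V-V-V   [E -> V]
V-V-V => i-V-V   [V -> i]
i-V-V => i-i-V   [V -> i]
i-i-V => i-i-i   [V -> i]

E => E-V => E-V-V => V-V-V => i-V-V => i-i-V => i-i-i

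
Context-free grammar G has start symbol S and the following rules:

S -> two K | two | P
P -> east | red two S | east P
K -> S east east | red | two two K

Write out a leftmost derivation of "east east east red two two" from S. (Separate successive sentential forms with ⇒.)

S ⇒ P ⇒ east P ⇒ east east P ⇒ east east east P ⇒ east east east red two S ⇒ east east east red two two

S ⇒ P   [S -> P]
P ⇒ east P   [P -> east P]
east P ⇒ east east P   [P -> east P]
east east P ⇒ east east east P   [P -> east P]
east east east P ⇒ east east east red two S   [P -> red two S]
east east east red two S ⇒ east east east red two two   [S -> two]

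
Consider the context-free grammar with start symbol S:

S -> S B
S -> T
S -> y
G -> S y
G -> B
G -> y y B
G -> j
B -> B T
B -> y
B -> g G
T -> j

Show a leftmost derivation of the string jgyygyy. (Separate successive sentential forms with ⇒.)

S ⇒ SB ⇒ TB ⇒ jB ⇒ jgG ⇒ jgyyB ⇒ jgyygG ⇒ jgyygSy ⇒ jgyygyy

S ⇒ SB   [S -> S B]
SB ⇒ TB   [S -> T]
TB ⇒ jB   [T -> j]
jB ⇒ jgG   [B -> g G]
jgG ⇒ jgyyB   [G -> y y B]
jgyyB ⇒ jgyygG   [B -> g G]
jgyygG ⇒ jgyygSy   [G -> S y]
jgyygSy ⇒ jgyygyy   [S -> y]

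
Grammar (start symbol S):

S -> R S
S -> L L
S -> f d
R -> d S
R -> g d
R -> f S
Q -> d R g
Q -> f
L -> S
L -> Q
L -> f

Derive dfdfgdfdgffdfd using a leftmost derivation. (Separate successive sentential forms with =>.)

S=>RS=>dSS=>dRSS=>dfSSS=>dfLLSS=>dfQLSS=>dfdRgLSS=>dfdfSgLSS=>dfdfRSgLSS=>dfdfgdSgLSS=>dfdfgdfdgLSS=>dfdfgdfdgfSS=>dfdfgdfdgffdS=>dfdfgdfdgffdfd

S => RS   [S -> R S]
RS => dSS   [R -> d S]
dSS => dRSS   [S -> R S]
dRSS => dfSSS   [R -> f S]
dfSSS => dfLLSS   [S -> L L]
dfLLSS => dfQLSS   [L -> Q]
dfQLSS => dfdRgLSS   [Q -> d R g]
dfdRgLSS => dfdfSgLSS   [R -> f S]
dfdfSgLSS => dfdfRSgLSS   [S -> R S]
dfdfRSgLSS => dfdfgdSgLSS   [R -> g d]
dfdfgdSgLSS => dfdfgdfdgLSS   [S -> f d]
dfdfgdfdgLSS => dfdfgdfdgfSS   [L -> f]
dfdfgdfdgfSS => dfdfgdfdgffdS   [S -> f d]
dfdfgdfdgffdS => dfdfgdfdgffdfd   [S -> f d]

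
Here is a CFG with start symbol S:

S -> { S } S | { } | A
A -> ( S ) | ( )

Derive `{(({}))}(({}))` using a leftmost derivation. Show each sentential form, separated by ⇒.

S ⇒ {S}S   [S -> { S } S]
{S}S ⇒ {A}S   [S -> A]
{A}S ⇒ {(S)}S   [A -> ( S )]
{(S)}S ⇒ {(A)}S   [S -> A]
{(A)}S ⇒ {((S))}S   [A -> ( S )]
{((S))}S ⇒ {(({}))}S   [S -> { }]
{(({}))}S ⇒ {(({}))}A   [S -> A]
{(({}))}A ⇒ {(({}))}(S)   [A -> ( S )]
{(({}))}(S) ⇒ {(({}))}(A)   [S -> A]
{(({}))}(A) ⇒ {(({}))}((S))   [A -> ( S )]
{(({}))}((S)) ⇒ {(({}))}(({}))   [S -> { }]

S ⇒ {S}S ⇒ {A}S ⇒ {(S)}S ⇒ {(A)}S ⇒ {((S))}S ⇒ {(({}))}S ⇒ {(({}))}A ⇒ {(({}))}(S) ⇒ {(({}))}(A) ⇒ {(({}))}((S)) ⇒ {(({}))}(({}))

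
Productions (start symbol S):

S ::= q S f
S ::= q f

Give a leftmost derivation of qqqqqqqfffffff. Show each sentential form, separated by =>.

S => qSf   [S ::= q S f]
qSf => qqSff   [S ::= q S f]
qqSff => qqqSfff   [S ::= q S f]
qqqSfff => qqqqSffff   [S ::= q S f]
qqqqSffff => qqqqqSfffff   [S ::= q S f]
qqqqqSfffff => qqqqqqSffffff   [S ::= q S f]
qqqqqqSffffff => qqqqqqqfffffff   [S ::= q f]

S => qSf => qqSff => qqqSfff => qqqqSffff => qqqqqSfffff => qqqqqqSffffff => qqqqqqqfffffff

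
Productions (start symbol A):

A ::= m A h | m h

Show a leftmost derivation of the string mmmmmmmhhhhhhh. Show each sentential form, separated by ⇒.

A ⇒ mAh   [A ::= m A h]
mAh ⇒ mmAhh   [A ::= m A h]
mmAhh ⇒ mmmAhhh   [A ::= m A h]
mmmAhhh ⇒ mmmmAhhhh   [A ::= m A h]
mmmmAhhhh ⇒ mmmmmAhhhhh   [A ::= m A h]
mmmmmAhhhhh ⇒ mmmmmmAhhhhhh   [A ::= m A h]
mmmmmmAhhhhhh ⇒ mmmmmmmhhhhhhh   [A ::= m h]

A ⇒ mAh ⇒ mmAhh ⇒ mmmAhhh ⇒ mmmmAhhhh ⇒ mmmmmAhhhhh ⇒ mmmmmmAhhhhhh ⇒ mmmmmmmhhhhhhh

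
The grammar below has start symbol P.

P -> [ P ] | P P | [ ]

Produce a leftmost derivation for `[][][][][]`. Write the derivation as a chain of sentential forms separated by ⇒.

P ⇒ PP   [P -> P P]
PP ⇒ PPP   [P -> P P]
PPP ⇒ PPPP   [P -> P P]
PPPP ⇒ PPPPP   [P -> P P]
PPPPP ⇒ []PPPP   [P -> [ ]]
[]PPPP ⇒ [][]PPP   [P -> [ ]]
[][]PPP ⇒ [][][]PP   [P -> [ ]]
[][][]PP ⇒ [][][][]P   [P -> [ ]]
[][][][]P ⇒ [][][][][]   [P -> [ ]]

P ⇒ PP ⇒ PPP ⇒ PPPP ⇒ PPPPP ⇒ []PPPP ⇒ [][]PPP ⇒ [][][]PP ⇒ [][][][]P ⇒ [][][][][]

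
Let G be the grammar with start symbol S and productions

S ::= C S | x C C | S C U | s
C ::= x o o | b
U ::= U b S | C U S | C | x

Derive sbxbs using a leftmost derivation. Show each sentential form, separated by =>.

S => SCU => sCU => sbU => sbUbS => sbxbS => sbxbs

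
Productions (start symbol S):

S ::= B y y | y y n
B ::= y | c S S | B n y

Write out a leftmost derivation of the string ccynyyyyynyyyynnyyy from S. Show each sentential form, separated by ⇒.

S ⇒ Byy   [S ::= B y y]
Byy ⇒ Bnyyy   [B ::= B n y]
Bnyyy ⇒ cSSnyyy   [B ::= c S S]
cSSnyyy ⇒ cByySnyyy   [S ::= B y y]
cByySnyyy ⇒ ccSSyySnyyy   [B ::= c S S]
ccSSyySnyyy ⇒ ccByySyySnyyy   [S ::= B y y]
ccByySyySnyyy ⇒ ccBnyyySyySnyyy   [B ::= B n y]
ccBnyyySyySnyyy ⇒ ccynyyySyySnyyy   [B ::= y]
ccynyyySyySnyyy ⇒ ccynyyyyynyySnyyy   [S ::= y y n]
ccynyyyyynyySnyyy ⇒ ccynyyyyynyyyynnyyy   [S ::= y y n]

S ⇒ Byy ⇒ Bnyyy ⇒ cSSnyyy ⇒ cByySnyyy ⇒ ccSSyySnyyy ⇒ ccByySyySnyyy ⇒ ccBnyyySyySnyyy ⇒ ccynyyySyySnyyy ⇒ ccynyyyyynyySnyyy ⇒ ccynyyyyynyyyynnyyy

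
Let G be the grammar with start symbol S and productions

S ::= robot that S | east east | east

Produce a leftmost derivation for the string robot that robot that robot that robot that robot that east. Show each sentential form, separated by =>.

S => robot that S   [S ::= robot that S]
robot that S => robot that robot that S   [S ::= robot that S]
robot that robot that S => robot that robot that robot that S   [S ::= robot that S]
robot that robot that robot that S => robot that robot that robot that robot that S   [S ::= robot that S]
robot that robot that robot that robot that S => robot that robot that robot that robot that robot that S   [S ::= robot that S]
robot that robot that robot that robot that robot that S => robot that robot that robot that robot that robot that east   [S ::= east]

S => robot that S => robot that robot that S => robot that robot that robot that S => robot that robot that robot that robot that S => robot that robot that robot that robot that robot that S => robot that robot that robot that robot that robot that east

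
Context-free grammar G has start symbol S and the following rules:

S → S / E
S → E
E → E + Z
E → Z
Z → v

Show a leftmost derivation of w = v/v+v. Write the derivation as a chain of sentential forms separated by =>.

S => S/E   [S → S / E]
S/E => E/E   [S → E]
E/E => Z/E   [E → Z]
Z/E => v/E   [Z → v]
v/E => v/E+Z   [E → E + Z]
v/E+Z => v/Z+Z   [E → Z]
v/Z+Z => v/v+Z   [Z → v]
v/v+Z => v/v+v   [Z → v]

S => S/E => E/E => Z/E => v/E => v/E+Z => v/Z+Z => v/v+Z => v/v+v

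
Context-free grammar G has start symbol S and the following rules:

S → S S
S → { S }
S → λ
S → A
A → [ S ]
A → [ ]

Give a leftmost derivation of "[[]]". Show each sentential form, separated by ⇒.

S ⇒ A ⇒ [S] ⇒ [A] ⇒ [[S]] ⇒ [[]]

S ⇒ A   [S → A]
A ⇒ [S]   [A → [ S ]]
[S] ⇒ [A]   [S → A]
[A] ⇒ [[S]]   [A → [ S ]]
[[S]] ⇒ [[]]   [S → λ]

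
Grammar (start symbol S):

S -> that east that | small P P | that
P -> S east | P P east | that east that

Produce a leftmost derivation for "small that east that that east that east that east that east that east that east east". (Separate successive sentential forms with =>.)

S => small P P => small that east that P => small that east that P P east => small that east that S east P east => small that east that that east that east P east => small that east that that east that east P P east east => small that east that that east that east S east P east east => small that east that that east that east that east that east P east east => small that east that that east that east that east that east that east that east east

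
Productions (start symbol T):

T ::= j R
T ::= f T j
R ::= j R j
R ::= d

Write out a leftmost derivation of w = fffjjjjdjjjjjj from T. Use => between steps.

T => fTj   [T ::= f T j]
fTj => ffTjj   [T ::= f T j]
ffTjj => fffTjjj   [T ::= f T j]
fffTjjj => fffjRjjj   [T ::= j R]
fffjRjjj => fffjjRjjjj   [R ::= j R j]
fffjjRjjjj => fffjjjRjjjjj   [R ::= j R j]
fffjjjRjjjjj => fffjjjjRjjjjjj   [R ::= j R j]
fffjjjjRjjjjjj => fffjjjjdjjjjjj   [R ::= d]

T => fTj => ffTjj => fffTjjj => fffjRjjj => fffjjRjjjj => fffjjjRjjjjj => fffjjjjRjjjjjj => fffjjjjdjjjjjj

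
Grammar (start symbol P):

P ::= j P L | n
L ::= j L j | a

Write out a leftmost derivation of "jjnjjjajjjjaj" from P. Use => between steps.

P => jPL   [P ::= j P L]
jPL => jjPLL   [P ::= j P L]
jjPLL => jjnLL   [P ::= n]
jjnLL => jjnjLjL   [L ::= j L j]
jjnjLjL => jjnjjLjjL   [L ::= j L j]
jjnjjLjjL => jjnjjjLjjjL   [L ::= j L j]
jjnjjjLjjjL => jjnjjjajjjL   [L ::= a]
jjnjjjajjjL => jjnjjjajjjjLj   [L ::= j L j]
jjnjjjajjjjLj => jjnjjjajjjjaj   [L ::= a]

P=>jPL=>jjPLL=>jjnLL=>jjnjLjL=>jjnjjLjjL=>jjnjjjLjjjL=>jjnjjjajjjL=>jjnjjjajjjjLj=>jjnjjjajjjjaj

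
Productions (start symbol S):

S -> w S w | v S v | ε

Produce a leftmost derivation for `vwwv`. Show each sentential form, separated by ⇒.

S ⇒ vSv   [S -> v S v]
vSv ⇒ vwSwv   [S -> w S w]
vwSwv ⇒ vwwv   [S -> ε]

S⇒vSv⇒vwSwv⇒vwwv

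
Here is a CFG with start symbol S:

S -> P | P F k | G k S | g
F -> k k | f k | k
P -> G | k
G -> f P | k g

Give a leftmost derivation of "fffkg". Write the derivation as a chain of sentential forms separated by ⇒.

S ⇒ P ⇒ G ⇒ fP ⇒ fG ⇒ ffP ⇒ ffG ⇒ fffP ⇒ fffG ⇒ fffkg

S ⇒ P   [S -> P]
P ⇒ G   [P -> G]
G ⇒ fP   [G -> f P]
fP ⇒ fG   [P -> G]
fG ⇒ ffP   [G -> f P]
ffP ⇒ ffG   [P -> G]
ffG ⇒ fffP   [G -> f P]
fffP ⇒ fffG   [P -> G]
fffG ⇒ fffkg   [G -> k g]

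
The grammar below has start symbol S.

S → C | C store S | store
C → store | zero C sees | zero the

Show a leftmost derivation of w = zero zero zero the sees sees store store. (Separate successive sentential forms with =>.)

S => C store S   [S → C store S]
C store S => zero C sees store S   [C → zero C sees]
zero C sees store S => zero zero C sees sees store S   [C → zero C sees]
zero zero C sees sees store S => zero zero zero the sees sees store S   [C → zero the]
zero zero zero the sees sees store S => zero zero zero the sees sees store store   [S → store]

S => C store S => zero C sees store S => zero zero C sees sees store S => zero zero zero the sees sees store S => zero zero zero the sees sees store store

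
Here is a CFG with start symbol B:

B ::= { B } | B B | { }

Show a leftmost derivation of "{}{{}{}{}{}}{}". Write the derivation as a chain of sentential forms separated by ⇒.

B ⇒ BB ⇒ BBB ⇒ {}BB ⇒ {}{B}B ⇒ {}{BB}B ⇒ {}{BBB}B ⇒ {}{BBBB}B ⇒ {}{{}BBB}B ⇒ {}{{}{}BB}B ⇒ {}{{}{}{}B}B ⇒ {}{{}{}{}{}}B ⇒ {}{{}{}{}{}}{}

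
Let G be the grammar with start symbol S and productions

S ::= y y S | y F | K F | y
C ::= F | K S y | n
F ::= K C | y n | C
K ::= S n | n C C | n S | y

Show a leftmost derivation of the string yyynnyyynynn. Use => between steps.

S => yyS => yyyF => yyyKC => yyynSC => yyynKFC => yyynnCCFC => yyynnKSyCFC => yyynnySyCFC => yyynnyyyCFC => yyynnyyynFC => yyynnyyynynC => yyynnyyynynn

S => yyS   [S ::= y y S]
yyS => yyyF   [S ::= y F]
yyyF => yyyKC   [F ::= K C]
yyyKC => yyynSC   [K ::= n S]
yyynSC => yyynKFC   [S ::= K F]
yyynKFC => yyynnCCFC   [K ::= n C C]
yyynnCCFC => yyynnKSyCFC   [C ::= K S y]
yyynnKSyCFC => yyynnySyCFC   [K ::= y]
yyynnySyCFC => yyynnyyyCFC   [S ::= y]
yyynnyyyCFC => yyynnyyynFC   [C ::= n]
yyynnyyynFC => yyynnyyynynC   [F ::= y n]
yyynnyyynynC => yyynnyyynynn   [C ::= n]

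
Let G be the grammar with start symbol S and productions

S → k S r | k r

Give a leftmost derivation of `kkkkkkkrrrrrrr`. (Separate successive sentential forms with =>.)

S => kSr => kkSrr => kkkSrrr => kkkkSrrrr => kkkkkSrrrrr => kkkkkkSrrrrrr => kkkkkkkrrrrrrr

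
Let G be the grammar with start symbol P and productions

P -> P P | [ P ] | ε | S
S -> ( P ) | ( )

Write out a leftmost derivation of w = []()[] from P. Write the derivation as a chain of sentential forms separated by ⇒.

P ⇒ PP   [P -> P P]
PP ⇒ PPP   [P -> P P]
PPP ⇒ [P]PP   [P -> [ P ]]
[P]PP ⇒ []PP   [P -> ε]
[]PP ⇒ []PPP   [P -> P P]
[]PPP ⇒ []SPP   [P -> S]
[]SPP ⇒ []()PP   [S -> ( )]
[]()PP ⇒ []()[P]P   [P -> [ P ]]
[]()[P]P ⇒ []()[]P   [P -> ε]
[]()[]P ⇒ []()[]   [P -> ε]

P ⇒ PP ⇒ PPP ⇒ [P]PP ⇒ []PP ⇒ []PPP ⇒ []SPP ⇒ []()PP ⇒ []()[P]P ⇒ []()[]P ⇒ []()[]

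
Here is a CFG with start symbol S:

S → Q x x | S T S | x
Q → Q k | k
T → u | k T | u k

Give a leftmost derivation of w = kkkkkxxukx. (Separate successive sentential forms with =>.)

S => STS   [S → S T S]
STS => QxxTS   [S → Q x x]
QxxTS => QkxxTS   [Q → Q k]
QkxxTS => QkkxxTS   [Q → Q k]
QkkxxTS => QkkkxxTS   [Q → Q k]
QkkkxxTS => QkkkkxxTS   [Q → Q k]
QkkkkxxTS => kkkkkxxTS   [Q → k]
kkkkkxxTS => kkkkkxxukS   [T → u k]
kkkkkxxukS => kkkkkxxukx   [S → x]

S => STS => QxxTS => QkxxTS => QkkxxTS => QkkkxxTS => QkkkkxxTS => kkkkkxxTS => kkkkkxxukS => kkkkkxxukx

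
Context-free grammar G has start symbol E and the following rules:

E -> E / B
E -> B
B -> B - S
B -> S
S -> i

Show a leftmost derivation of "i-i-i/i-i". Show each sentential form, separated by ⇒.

E⇒E/B⇒B/B⇒B-S/B⇒B-S-S/B⇒S-S-S/B⇒i-S-S/B⇒i-i-S/B⇒i-i-i/B⇒i-i-i/B-S⇒i-i-i/S-S⇒i-i-i/i-S⇒i-i-i/i-i

E ⇒ E/B   [E -> E / B]
E/B ⇒ B/B   [E -> B]
B/B ⇒ B-S/B   [B -> B - S]
B-S/B ⇒ B-S-S/B   [B -> B - S]
B-S-S/B ⇒ S-S-S/B   [B -> S]
S-S-S/B ⇒ i-S-S/B   [S -> i]
i-S-S/B ⇒ i-i-S/B   [S -> i]
i-i-S/B ⇒ i-i-i/B   [S -> i]
i-i-i/B ⇒ i-i-i/B-S   [B -> B - S]
i-i-i/B-S ⇒ i-i-i/S-S   [B -> S]
i-i-i/S-S ⇒ i-i-i/i-S   [S -> i]
i-i-i/i-S ⇒ i-i-i/i-i   [S -> i]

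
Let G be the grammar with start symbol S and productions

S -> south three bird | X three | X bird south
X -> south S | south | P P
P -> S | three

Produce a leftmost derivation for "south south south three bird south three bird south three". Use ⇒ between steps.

S ⇒ X three   [S -> X three]
X three ⇒ south S three   [X -> south S]
south S three ⇒ south X bird south three   [S -> X bird south]
south X bird south three ⇒ south P P bird south three   [X -> P P]
south P P bird south three ⇒ south S P bird south three   [P -> S]
south S P bird south three ⇒ south X bird south P bird south three   [S -> X bird south]
south X bird south P bird south three ⇒ south south S bird south P bird south three   [X -> south S]
south south S bird south P bird south three ⇒ south south X three bird south P bird south three   [S -> X three]
south south X three bird south P bird south three ⇒ south south south three bird south P bird south three   [X -> south]
south south south three bird south P bird south three ⇒ south south south three bird south three bird south three   [P -> three]

S ⇒ X three ⇒ south S three ⇒ south X bird south three ⇒ south P P bird south three ⇒ south S P bird south three ⇒ south X bird south P bird south three ⇒ south south S bird south P bird south three ⇒ south south X three bird south P bird south three ⇒ south south south three bird south P bird south three ⇒ south south south three bird south three bird south three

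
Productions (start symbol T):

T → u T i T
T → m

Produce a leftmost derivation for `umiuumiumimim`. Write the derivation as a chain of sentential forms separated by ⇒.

T ⇒ uTiT   [T → u T i T]
uTiT ⇒ umiT   [T → m]
umiT ⇒ umiuTiT   [T → u T i T]
umiuTiT ⇒ umiuuTiTiT   [T → u T i T]
umiuuTiTiT ⇒ umiuumiTiT   [T → m]
umiuumiTiT ⇒ umiuumiuTiTiT   [T → u T i T]
umiuumiuTiTiT ⇒ umiuumiumiTiT   [T → m]
umiuumiumiTiT ⇒ umiuumiumimiT   [T → m]
umiuumiumimiT ⇒ umiuumiumimim   [T → m]

T ⇒ uTiT ⇒ umiT ⇒ umiuTiT ⇒ umiuuTiTiT ⇒ umiuumiTiT ⇒ umiuumiuTiTiT ⇒ umiuumiumiTiT ⇒ umiuumiumimiT ⇒ umiuumiumimim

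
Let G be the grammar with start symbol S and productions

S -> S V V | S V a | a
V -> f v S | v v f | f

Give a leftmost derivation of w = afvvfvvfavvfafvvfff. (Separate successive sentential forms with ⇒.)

S ⇒ SVV   [S -> S V V]
SVV ⇒ SVVVV   [S -> S V V]
SVVVV ⇒ SVaVVVV   [S -> S V a]
SVaVVVV ⇒ SVaVaVVVV   [S -> S V a]
SVaVaVVVV ⇒ SVVVaVaVVVV   [S -> S V V]
SVVVaVaVVVV ⇒ aVVVaVaVVVV   [S -> a]
aVVVaVaVVVV ⇒ afVVaVaVVVV   [V -> f]
afVVaVaVVVV ⇒ afvvfVaVaVVVV   [V -> v v f]
afvvfVaVaVVVV ⇒ afvvfvvfaVaVVVV   [V -> v v f]
afvvfvvfaVaVVVV ⇒ afvvfvvfavvfaVVVV   [V -> v v f]
afvvfvvfavvfaVVVV ⇒ afvvfvvfavvfafVVV   [V -> f]
afvvfvvfavvfafVVV ⇒ afvvfvvfavvfafvvfVV   [V -> v v f]
afvvfvvfavvfafvvfVV ⇒ afvvfvvfavvfafvvffV   [V -> f]
afvvfvvfavvfafvvffV ⇒ afvvfvvfavvfafvvfff   [V -> f]

S⇒SVV⇒SVVVV⇒SVaVVVV⇒SVaVaVVVV⇒SVVVaVaVVVV⇒aVVVaVaVVVV⇒afVVaVaVVVV⇒afvvfVaVaVVVV⇒afvvfvvfaVaVVVV⇒afvvfvvfavvfaVVVV⇒afvvfvvfavvfafVVV⇒afvvfvvfavvfafvvfVV⇒afvvfvvfavvfafvvffV⇒afvvfvvfavvfafvvfff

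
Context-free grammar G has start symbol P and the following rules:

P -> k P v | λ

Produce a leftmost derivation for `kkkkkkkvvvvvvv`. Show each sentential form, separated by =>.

P=>kPv=>kkPvv=>kkkPvvv=>kkkkPvvvv=>kkkkkPvvvvv=>kkkkkkPvvvvvv=>kkkkkkkPvvvvvvv=>kkkkkkkvvvvvvv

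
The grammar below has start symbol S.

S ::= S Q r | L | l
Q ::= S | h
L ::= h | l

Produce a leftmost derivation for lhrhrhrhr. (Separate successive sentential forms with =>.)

S => SQr => SQrQr => SQrQrQr => SQrQrQrQr => LQrQrQrQr => lQrQrQrQr => lhrQrQrQr => lhrhrQrQr => lhrhrhrQr => lhrhrhrhr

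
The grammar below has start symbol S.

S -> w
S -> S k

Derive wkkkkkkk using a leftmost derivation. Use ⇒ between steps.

S⇒Sk⇒Skk⇒Skkk⇒Skkkk⇒Skkkkk⇒Skkkkkk⇒Skkkkkkk⇒wkkkkkkk

S ⇒ Sk   [S -> S k]
Sk ⇒ Skk   [S -> S k]
Skk ⇒ Skkk   [S -> S k]
Skkk ⇒ Skkkk   [S -> S k]
Skkkk ⇒ Skkkkk   [S -> S k]
Skkkkk ⇒ Skkkkkk   [S -> S k]
Skkkkkk ⇒ Skkkkkkk   [S -> S k]
Skkkkkkk ⇒ wkkkkkkk   [S -> w]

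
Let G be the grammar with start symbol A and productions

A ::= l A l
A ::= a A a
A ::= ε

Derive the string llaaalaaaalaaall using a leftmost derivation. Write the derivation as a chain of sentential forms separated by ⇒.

A ⇒ lAl ⇒ llAll ⇒ llaAall ⇒ llaaAaall ⇒ llaaaAaaall ⇒ llaaalAlaaall ⇒ llaaalaAalaaall ⇒ llaaalaaAaalaaall ⇒ llaaalaaaalaaall

A ⇒ lAl   [A ::= l A l]
lAl ⇒ llAll   [A ::= l A l]
llAll ⇒ llaAall   [A ::= a A a]
llaAall ⇒ llaaAaall   [A ::= a A a]
llaaAaall ⇒ llaaaAaaall   [A ::= a A a]
llaaaAaaall ⇒ llaaalAlaaall   [A ::= l A l]
llaaalAlaaall ⇒ llaaalaAalaaall   [A ::= a A a]
llaaalaAalaaall ⇒ llaaalaaAaalaaall   [A ::= a A a]
llaaalaaAaalaaall ⇒ llaaalaaaalaaall   [A ::= ε]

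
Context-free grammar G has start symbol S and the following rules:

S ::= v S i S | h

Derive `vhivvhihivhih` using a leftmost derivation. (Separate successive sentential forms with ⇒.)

S ⇒ vSiS   [S ::= v S i S]
vSiS ⇒ vhiS   [S ::= h]
vhiS ⇒ vhivSiS   [S ::= v S i S]
vhivSiS ⇒ vhivvSiSiS   [S ::= v S i S]
vhivvSiSiS ⇒ vhivvhiSiS   [S ::= h]
vhivvhiSiS ⇒ vhivvhihiS   [S ::= h]
vhivvhihiS ⇒ vhivvhihivSiS   [S ::= v S i S]
vhivvhihivSiS ⇒ vhivvhihivhiS   [S ::= h]
vhivvhihivhiS ⇒ vhivvhihivhih   [S ::= h]

S ⇒ vSiS ⇒ vhiS ⇒ vhivSiS ⇒ vhivvSiSiS ⇒ vhivvhiSiS ⇒ vhivvhihiS ⇒ vhivvhihivSiS ⇒ vhivvhihivhiS ⇒ vhivvhihivhih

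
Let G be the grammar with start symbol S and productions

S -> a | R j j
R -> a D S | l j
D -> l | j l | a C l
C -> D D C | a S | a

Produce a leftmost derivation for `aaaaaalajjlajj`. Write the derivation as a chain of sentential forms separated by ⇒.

S ⇒ Rjj   [S -> R j j]
Rjj ⇒ aDSjj   [R -> a D S]
aDSjj ⇒ aaClSjj   [D -> a C l]
aaClSjj ⇒ aaaSlSjj   [C -> a S]
aaaSlSjj ⇒ aaaRjjlSjj   [S -> R j j]
aaaRjjlSjj ⇒ aaaaDSjjlSjj   [R -> a D S]
aaaaDSjjlSjj ⇒ aaaaaClSjjlSjj   [D -> a C l]
aaaaaClSjjlSjj ⇒ aaaaaalSjjlSjj   [C -> a]
aaaaaalSjjlSjj ⇒ aaaaaalajjlSjj   [S -> a]
aaaaaalajjlSjj ⇒ aaaaaalajjlajj   [S -> a]

S ⇒ Rjj ⇒ aDSjj ⇒ aaClSjj ⇒ aaaSlSjj ⇒ aaaRjjlSjj ⇒ aaaaDSjjlSjj ⇒ aaaaaClSjjlSjj ⇒ aaaaaalSjjlSjj ⇒ aaaaaalajjlSjj ⇒ aaaaaalajjlajj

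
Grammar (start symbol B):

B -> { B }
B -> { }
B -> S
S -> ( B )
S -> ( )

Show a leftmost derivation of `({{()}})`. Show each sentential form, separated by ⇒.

B ⇒ S ⇒ (B) ⇒ ({B}) ⇒ ({{B}}) ⇒ ({{S}}) ⇒ ({{()}})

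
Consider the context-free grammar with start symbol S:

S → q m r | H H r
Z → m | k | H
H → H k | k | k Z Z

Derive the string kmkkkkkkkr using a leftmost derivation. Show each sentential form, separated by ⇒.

S ⇒ HHr ⇒ HkHr ⇒ HkkHr ⇒ kZZkkHr ⇒ kmZkkHr ⇒ kmkkkHr ⇒ kmkkkHkr ⇒ kmkkkkZZkr ⇒ kmkkkkHZkr ⇒ kmkkkkkZkr ⇒ kmkkkkkkkr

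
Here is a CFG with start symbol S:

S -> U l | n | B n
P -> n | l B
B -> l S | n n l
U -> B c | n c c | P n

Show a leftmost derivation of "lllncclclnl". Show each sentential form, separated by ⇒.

S ⇒ Ul   [S -> U l]
Ul ⇒ Pnl   [U -> P n]
Pnl ⇒ lBnl   [P -> l B]
lBnl ⇒ llSnl   [B -> l S]
llSnl ⇒ llUlnl   [S -> U l]
llUlnl ⇒ llBclnl   [U -> B c]
llBclnl ⇒ lllSclnl   [B -> l S]
lllSclnl ⇒ lllUlclnl   [S -> U l]
lllUlclnl ⇒ lllncclclnl   [U -> n c c]

S ⇒ Ul ⇒ Pnl ⇒ lBnl ⇒ llSnl ⇒ llUlnl ⇒ llBclnl ⇒ lllSclnl ⇒ lllUlclnl ⇒ lllncclclnl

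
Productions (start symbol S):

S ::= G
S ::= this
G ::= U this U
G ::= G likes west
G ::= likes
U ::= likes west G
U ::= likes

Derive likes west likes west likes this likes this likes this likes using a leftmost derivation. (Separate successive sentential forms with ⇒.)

S ⇒ G   [S ::= G]
G ⇒ U this U   [G ::= U this U]
U this U ⇒ likes west G this U   [U ::= likes west G]
likes west G this U ⇒ likes west U this U this U   [G ::= U this U]
likes west U this U this U ⇒ likes west likes west G this U this U   [U ::= likes west G]
likes west likes west G this U this U ⇒ likes west likes west U this U this U this U   [G ::= U this U]
likes west likes west U this U this U this U ⇒ likes west likes west likes this U this U this U   [U ::= likes]
likes west likes west likes this U this U this U ⇒ likes west likes west likes this likes this U this U   [U ::= likes]
likes west likes west likes this likes this U this U ⇒ likes west likes west likes this likes this likes this U   [U ::= likes]
likes west likes west likes this likes this likes this U ⇒ likes west likes west likes this likes this likes this likes   [U ::= likes]

S ⇒ G ⇒ U this U ⇒ likes west G this U ⇒ likes west U this U this U ⇒ likes west likes west G this U this U ⇒ likes west likes west U this U this U this U ⇒ likes west likes west likes this U this U this U ⇒ likes west likes west likes this likes this U this U ⇒ likes west likes west likes this likes this likes this U ⇒ likes west likes west likes this likes this likes this likes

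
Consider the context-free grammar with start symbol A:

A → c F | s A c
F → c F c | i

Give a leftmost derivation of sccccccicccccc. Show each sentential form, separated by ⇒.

A ⇒ sAc   [A → s A c]
sAc ⇒ scFc   [A → c F]
scFc ⇒ sccFcc   [F → c F c]
sccFcc ⇒ scccFccc   [F → c F c]
scccFccc ⇒ sccccFcccc   [F → c F c]
sccccFcccc ⇒ scccccFccccc   [F → c F c]
scccccFccccc ⇒ sccccccFcccccc   [F → c F c]
sccccccFcccccc ⇒ sccccccicccccc   [F → i]

A ⇒ sAc ⇒ scFc ⇒ sccFcc ⇒ scccFccc ⇒ sccccFcccc ⇒ scccccFccccc ⇒ sccccccFcccccc ⇒ sccccccicccccc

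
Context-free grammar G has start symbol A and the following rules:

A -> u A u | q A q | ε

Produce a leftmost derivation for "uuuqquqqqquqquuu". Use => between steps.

A => uAu => uuAuu => uuuAuuu => uuuqAquuu => uuuqqAqquuu => uuuqquAuqquuu => uuuqquqAquqquuu => uuuqquqqAqquqquuu => uuuqquqqqquqquuu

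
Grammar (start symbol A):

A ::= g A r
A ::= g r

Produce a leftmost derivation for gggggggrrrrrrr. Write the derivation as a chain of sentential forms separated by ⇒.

A⇒gAr⇒ggArr⇒gggArrr⇒ggggArrrr⇒gggggArrrrr⇒ggggggArrrrrr⇒gggggggrrrrrrr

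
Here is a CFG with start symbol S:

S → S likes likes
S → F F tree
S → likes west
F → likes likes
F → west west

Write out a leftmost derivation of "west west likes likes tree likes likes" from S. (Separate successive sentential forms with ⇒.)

S ⇒ S likes likes ⇒ F F tree likes likes ⇒ west west F tree likes likes ⇒ west west likes likes tree likes likes

S ⇒ S likes likes   [S → S likes likes]
S likes likes ⇒ F F tree likes likes   [S → F F tree]
F F tree likes likes ⇒ west west F tree likes likes   [F → west west]
west west F tree likes likes ⇒ west west likes likes tree likes likes   [F → likes likes]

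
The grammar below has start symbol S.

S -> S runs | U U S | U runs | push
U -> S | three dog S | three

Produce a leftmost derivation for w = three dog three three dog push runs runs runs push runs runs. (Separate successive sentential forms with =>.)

S => U runs   [S -> U runs]
U runs => three dog S runs   [U -> three dog S]
three dog S runs => three dog S runs runs   [S -> S runs]
three dog S runs runs => three dog U U S runs runs   [S -> U U S]
three dog U U S runs runs => three dog three U S runs runs   [U -> three]
three dog three U S runs runs => three dog three three dog S S runs runs   [U -> three dog S]
three dog three three dog S S runs runs => three dog three three dog S runs S runs runs   [S -> S runs]
three dog three three dog S runs S runs runs => three dog three three dog U runs runs S runs runs   [S -> U runs]
three dog three three dog U runs runs S runs runs => three dog three three dog S runs runs S runs runs   [U -> S]
three dog three three dog S runs runs S runs runs => three dog three three dog S runs runs runs S runs runs   [S -> S runs]
three dog three three dog S runs runs runs S runs runs => three dog three three dog push runs runs runs S runs runs   [S -> push]
three dog three three dog push runs runs runs S runs runs => three dog three three dog push runs runs runs push runs runs   [S -> push]

S => U runs => three dog S runs => three dog S runs runs => three dog U U S runs runs => three dog three U S runs runs => three dog three three dog S S runs runs => three dog three three dog S runs S runs runs => three dog three three dog U runs runs S runs runs => three dog three three dog S runs runs S runs runs => three dog three three dog S runs runs runs S runs runs => three dog three three dog push runs runs runs S runs runs => three dog three three dog push runs runs runs push runs runs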